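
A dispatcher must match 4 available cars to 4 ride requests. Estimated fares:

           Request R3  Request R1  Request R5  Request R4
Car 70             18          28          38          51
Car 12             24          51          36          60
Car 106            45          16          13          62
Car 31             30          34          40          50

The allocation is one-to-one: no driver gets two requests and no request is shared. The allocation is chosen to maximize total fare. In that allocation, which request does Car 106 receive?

Car 106 receives Request R3.

Optimal: Car 70→Request R4 ($51), Car 12→Request R1 ($51), Car 106→Request R3 ($45), Car 31→Request R5 ($40) — total 51+51+45+40 = $187.
Max-entry greedy (repeatedly take the single best remaining cell) gives $171, worse by 16.
Checked against all permutations: $187 is optimal.
Car 106's own top request is Request R4 ($62), but forcing Car 106→Request R4 and reassigning the rest optimally gives only $181 — worse by 6.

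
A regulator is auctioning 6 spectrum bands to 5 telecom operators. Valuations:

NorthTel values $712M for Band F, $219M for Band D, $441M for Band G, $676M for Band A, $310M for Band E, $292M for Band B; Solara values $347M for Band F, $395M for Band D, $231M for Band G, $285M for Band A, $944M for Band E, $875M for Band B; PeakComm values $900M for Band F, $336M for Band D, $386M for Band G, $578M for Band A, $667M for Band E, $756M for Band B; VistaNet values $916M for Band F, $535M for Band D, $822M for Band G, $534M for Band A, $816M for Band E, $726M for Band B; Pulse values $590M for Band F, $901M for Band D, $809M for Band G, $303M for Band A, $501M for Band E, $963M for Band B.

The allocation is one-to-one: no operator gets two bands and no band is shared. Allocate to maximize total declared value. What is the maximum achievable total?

Max total: $4305M

This is a one-to-one assignment (maximum-weight bipartite matching).
Optimal: NorthTel→Band A ($676M), Solara→Band E ($944M), PeakComm→Band F ($900M), VistaNet→Band G ($822M), Pulse→Band B ($963M) — total 676+944+900+822+963 = $4305M.
Next-best assignment: NorthTel→Band A, Solara→Band E, PeakComm→Band F, VistaNet→Band G, Pulse→Band D = $4243M.
Swapping NorthTel↔Pulse (NorthTel→Band B $292M, Pulse→Band A $303M) loses 1044.
No other one-to-one assignment exceeds $4305M.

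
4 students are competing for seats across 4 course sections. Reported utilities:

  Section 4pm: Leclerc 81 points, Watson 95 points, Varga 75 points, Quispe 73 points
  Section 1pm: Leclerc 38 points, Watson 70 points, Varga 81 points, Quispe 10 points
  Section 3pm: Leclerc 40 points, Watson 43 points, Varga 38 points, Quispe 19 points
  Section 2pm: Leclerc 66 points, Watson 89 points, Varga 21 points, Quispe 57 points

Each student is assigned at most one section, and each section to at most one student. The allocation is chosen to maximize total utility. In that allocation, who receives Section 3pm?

Optimal: Leclerc→Section 3pm (40 points), Watson→Section 2pm (89 points), Varga→Section 1pm (81 points), Quispe→Section 4pm (73 points) — total 40+89+81+73 = 283 points.
Row-greedy (each student in turn takes its best remaining section) gives 270 points, worse by 13.
Next-best assignment: Leclerc→Section 3pm, Watson→Section 4pm, Varga→Section 1pm, Quispe→Section 2pm = 273 points.
Every other assignment is strictly worse.
Leclerc's own top section is Section 4pm (81 points), but forcing Leclerc→Section 4pm and reassigning the rest optimally gives only 270 points — worse by 13.

Leclerc receives Section 3pm.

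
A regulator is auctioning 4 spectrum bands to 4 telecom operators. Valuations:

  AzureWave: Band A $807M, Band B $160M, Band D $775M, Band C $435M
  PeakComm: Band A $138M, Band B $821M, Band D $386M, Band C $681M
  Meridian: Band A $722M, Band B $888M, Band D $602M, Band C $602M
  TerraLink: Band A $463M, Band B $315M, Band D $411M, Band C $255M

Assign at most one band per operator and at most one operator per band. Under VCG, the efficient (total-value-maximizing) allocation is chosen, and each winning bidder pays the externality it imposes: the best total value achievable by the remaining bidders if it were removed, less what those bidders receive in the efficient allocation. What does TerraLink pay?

TerraLink pays $32M.

Efficient allocation: AzureWave→Band D ($775M), PeakComm→Band C ($681M), Meridian→Band B ($888M), TerraLink→Band A ($463M); total welfare W = $2807M.
TerraLink receives Band A at value $463M, so the others get W − 463 = $2344M.
Without TerraLink: best allocation of the remaining 3 bidders over all 4 bands is AzureWave→Band A ($807M), PeakComm→Band C ($681M), Meridian→Band B ($888M), total $2376M.
VCG payment = (others' best without TerraLink) − (others' welfare with TerraLink) = 2376 − 2344 = $32M.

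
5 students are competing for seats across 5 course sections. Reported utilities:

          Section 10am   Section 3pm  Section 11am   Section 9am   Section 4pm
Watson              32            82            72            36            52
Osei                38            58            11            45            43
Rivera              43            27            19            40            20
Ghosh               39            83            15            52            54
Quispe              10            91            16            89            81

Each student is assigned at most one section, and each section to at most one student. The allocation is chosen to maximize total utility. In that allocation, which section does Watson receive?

Watson receives Section 11am.

Optimal: Watson→Section 11am (72 points), Osei→Section 4pm (43 points), Rivera→Section 10am (43 points), Ghosh→Section 3pm (83 points), Quispe→Section 9am (89 points) — total 72+43+43+83+89 = 330 points.
Column-greedy (each section in turn goes to its best remaining student) gives 301 points, worse by 29.
Swapping Rivera↔Watson (Rivera→Section 11am 19 points, Watson→Section 10am 32 points) loses 64.
No other one-to-one assignment exceeds 330 points.
Watson's own top section is Section 3pm (82 points), but forcing Watson→Section 3pm and reassigning the rest optimally gives only 282 points — worse by 48.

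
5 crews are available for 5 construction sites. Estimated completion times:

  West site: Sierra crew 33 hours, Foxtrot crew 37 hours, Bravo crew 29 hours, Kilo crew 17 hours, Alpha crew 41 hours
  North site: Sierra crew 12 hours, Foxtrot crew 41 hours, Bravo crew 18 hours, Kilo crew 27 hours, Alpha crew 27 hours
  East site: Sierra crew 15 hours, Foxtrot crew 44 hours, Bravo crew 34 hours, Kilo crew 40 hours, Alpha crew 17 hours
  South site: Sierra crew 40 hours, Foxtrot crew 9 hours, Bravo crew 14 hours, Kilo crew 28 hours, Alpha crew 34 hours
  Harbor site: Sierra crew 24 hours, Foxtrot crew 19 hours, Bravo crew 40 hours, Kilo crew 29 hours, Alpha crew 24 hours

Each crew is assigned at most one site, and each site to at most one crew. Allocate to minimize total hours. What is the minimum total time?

Min total: 79 hours

Treat this as an assignment problem: match each crew to one site.
Optimal: Sierra crew→North site (12 hours), Foxtrot crew→Harbor site (19 hours), Bravo crew→South site (14 hours), Kilo crew→West site (17 hours), Alpha crew→East site (17 hours) — total 12+19+14+17+17 = 79 hours.
Next-best assignment: Sierra crew→East site, Foxtrot crew→South site, Bravo crew→North site, Kilo crew→West site, Alpha crew→Harbor site = 83 hours.
Checked against all permutations: 79 hours is optimal.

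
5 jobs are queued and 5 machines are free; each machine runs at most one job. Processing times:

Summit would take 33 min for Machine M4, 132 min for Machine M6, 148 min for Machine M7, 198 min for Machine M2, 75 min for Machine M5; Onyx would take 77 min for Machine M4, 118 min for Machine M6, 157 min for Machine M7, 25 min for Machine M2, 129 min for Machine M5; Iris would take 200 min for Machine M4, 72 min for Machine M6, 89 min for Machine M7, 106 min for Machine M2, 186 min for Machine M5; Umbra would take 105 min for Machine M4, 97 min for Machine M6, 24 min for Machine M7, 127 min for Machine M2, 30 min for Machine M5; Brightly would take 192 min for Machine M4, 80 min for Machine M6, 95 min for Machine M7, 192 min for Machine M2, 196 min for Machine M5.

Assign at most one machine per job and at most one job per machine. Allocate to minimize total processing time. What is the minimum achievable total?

This is a one-to-one assignment (minimum-cost bipartite matching).
Optimal: Summit→Machine M4 (33 min), Onyx→Machine M2 (25 min), Iris→Machine M6 (72 min), Umbra→Machine M5 (30 min), Brightly→Machine M7 (95 min) — total 33+25+72+30+95 = 255 min.
Row-greedy (each job in turn takes its cheapest remaining machine) gives 350 min, worse by 95.
Next-best assignment: Summit→Machine M4, Onyx→Machine M2, Iris→Machine M7, Umbra→Machine M5, Brightly→Machine M6 = 257 min.
Checked against all permutations: 255 min is optimal.

Minimum total: 255 min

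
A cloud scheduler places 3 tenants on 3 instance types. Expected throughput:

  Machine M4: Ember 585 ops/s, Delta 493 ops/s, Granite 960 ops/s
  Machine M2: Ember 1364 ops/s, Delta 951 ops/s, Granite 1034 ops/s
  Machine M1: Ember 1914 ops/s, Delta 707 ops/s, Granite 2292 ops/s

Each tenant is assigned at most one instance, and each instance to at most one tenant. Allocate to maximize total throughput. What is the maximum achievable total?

Optimal: Ember→Machine M2 (1364 ops/s), Delta→Machine M4 (493 ops/s), Granite→Machine M1 (2292 ops/s) — total 1364+493+2292 = 4149 ops/s.
Row-greedy (each tenant in turn takes its best remaining instance) gives 3825 ops/s, worse by 324.

Maximum total: 4149 ops/s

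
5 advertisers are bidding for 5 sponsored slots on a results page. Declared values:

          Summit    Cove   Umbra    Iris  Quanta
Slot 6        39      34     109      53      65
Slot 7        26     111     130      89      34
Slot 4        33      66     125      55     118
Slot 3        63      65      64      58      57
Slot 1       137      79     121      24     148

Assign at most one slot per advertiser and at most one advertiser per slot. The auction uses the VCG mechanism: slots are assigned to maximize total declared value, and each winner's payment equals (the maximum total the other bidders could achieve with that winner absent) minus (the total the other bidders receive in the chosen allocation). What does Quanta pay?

Quanta pays $16.

Efficient allocation: Summit→Slot 1 ($137), Cove→Slot 7 ($111), Umbra→Slot 6 ($109), Iris→Slot 3 ($58), Quanta→Slot 4 ($118); total welfare W = $533.
Quanta receives Slot 4 at value $118, so the others get W − 118 = $415.
Without Quanta: best allocation of the remaining 4 bidders over all 5 slots is Summit→Slot 1 ($137), Cove→Slot 7 ($111), Umbra→Slot 4 ($125), Iris→Slot 3 ($58), total $431.
VCG payment = (others' best without Quanta) − (others' welfare with Quanta) = 431 − 415 = $16.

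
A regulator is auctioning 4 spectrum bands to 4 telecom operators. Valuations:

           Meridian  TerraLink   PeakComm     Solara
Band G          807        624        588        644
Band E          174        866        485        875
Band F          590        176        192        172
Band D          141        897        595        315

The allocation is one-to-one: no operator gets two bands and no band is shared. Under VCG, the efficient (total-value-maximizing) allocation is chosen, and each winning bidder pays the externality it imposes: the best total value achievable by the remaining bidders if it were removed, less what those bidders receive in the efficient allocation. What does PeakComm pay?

Efficient allocation: Meridian→Band F ($590M), TerraLink→Band D ($897M), PeakComm→Band G ($588M), Solara→Band E ($875M); total welfare W = $2950M.
PeakComm receives Band G at value $588M, so the others get W − 588 = $2362M.
Without PeakComm: best allocation of the remaining 3 bidders over all 4 bands is Meridian→Band G ($807M), TerraLink→Band D ($897M), Solara→Band E ($875M), total $2579M.
VCG payment = (others' best without PeakComm) − (others' welfare with PeakComm) = 2579 − 2362 = $217M.

PeakComm pays $217M.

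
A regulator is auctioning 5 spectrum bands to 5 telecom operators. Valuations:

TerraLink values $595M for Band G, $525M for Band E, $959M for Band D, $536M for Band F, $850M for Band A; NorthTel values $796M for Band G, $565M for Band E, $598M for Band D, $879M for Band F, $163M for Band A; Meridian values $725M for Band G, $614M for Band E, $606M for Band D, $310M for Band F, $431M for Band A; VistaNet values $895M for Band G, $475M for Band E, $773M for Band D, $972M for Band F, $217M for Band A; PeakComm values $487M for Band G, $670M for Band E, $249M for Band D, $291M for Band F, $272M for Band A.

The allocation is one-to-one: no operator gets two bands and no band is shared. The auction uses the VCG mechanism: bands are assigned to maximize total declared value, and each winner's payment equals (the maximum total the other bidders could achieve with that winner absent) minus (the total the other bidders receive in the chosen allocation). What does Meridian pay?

Efficient allocation: TerraLink→Band A ($850M), NorthTel→Band F ($879M), Meridian→Band D ($606M), VistaNet→Band G ($895M), PeakComm→Band E ($670M); total welfare W = $3900M.
Meridian receives Band D at value $606M, so the others get W − 606 = $3294M.
Without Meridian: best allocation of the remaining 4 bidders over all 5 bands is TerraLink→Band D ($959M), NorthTel→Band F ($879M), VistaNet→Band G ($895M), PeakComm→Band E ($670M), total $3403M.
VCG payment = (others' best without Meridian) − (others' welfare with Meridian) = 3403 − 3294 = $109M.

Meridian pays $109M.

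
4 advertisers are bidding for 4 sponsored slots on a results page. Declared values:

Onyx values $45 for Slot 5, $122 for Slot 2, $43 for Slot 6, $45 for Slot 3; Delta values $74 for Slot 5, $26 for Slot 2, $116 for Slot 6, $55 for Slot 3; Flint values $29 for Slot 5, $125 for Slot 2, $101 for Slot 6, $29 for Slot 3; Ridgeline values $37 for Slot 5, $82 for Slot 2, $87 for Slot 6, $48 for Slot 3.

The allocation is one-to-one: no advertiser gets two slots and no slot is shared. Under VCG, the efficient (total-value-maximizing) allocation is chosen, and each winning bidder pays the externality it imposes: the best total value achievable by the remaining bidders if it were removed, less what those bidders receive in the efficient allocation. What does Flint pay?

Flint pays $42.

Efficient allocation: Onyx→Slot 2 ($122), Delta→Slot 5 ($74), Flint→Slot 6 ($101), Ridgeline→Slot 3 ($48); total welfare W = $345.
Flint receives Slot 6 at value $101, so the others get W − 101 = $244.
Without Flint: best allocation of the remaining 3 bidders over all 4 slots is Onyx→Slot 2 ($122), Delta→Slot 6 ($116), Ridgeline→Slot 3 ($48), total $286.
VCG payment = (others' best without Flint) − (others' welfare with Flint) = 286 − 244 = $42.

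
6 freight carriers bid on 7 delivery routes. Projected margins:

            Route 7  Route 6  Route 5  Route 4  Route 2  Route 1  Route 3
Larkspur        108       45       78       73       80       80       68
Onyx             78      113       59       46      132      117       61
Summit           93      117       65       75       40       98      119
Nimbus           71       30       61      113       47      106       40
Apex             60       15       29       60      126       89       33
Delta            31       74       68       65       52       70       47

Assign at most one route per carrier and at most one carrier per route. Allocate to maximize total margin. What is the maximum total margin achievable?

This is a one-to-one assignment (maximum-weight bipartite matching).
Optimal: Larkspur→Route 7 ($108k), Onyx→Route 1 ($117k), Summit→Route 3 ($119k), Nimbus→Route 4 ($113k), Apex→Route 2 ($126k), Delta→Route 6 ($74k) — total 108+117+119+113+126+74 = $657k.
Next-best assignment: Larkspur→Route 7, Onyx→Route 1, Summit→Route 3, Nimbus→Route 4, Apex→Route 2, Delta→Route 5 = $651k.
Swapping Apex↔Summit (Apex→Route 3 $33k, Summit→Route 2 $40k) loses 172.
Every other assignment is strictly worse.

Max total: $657k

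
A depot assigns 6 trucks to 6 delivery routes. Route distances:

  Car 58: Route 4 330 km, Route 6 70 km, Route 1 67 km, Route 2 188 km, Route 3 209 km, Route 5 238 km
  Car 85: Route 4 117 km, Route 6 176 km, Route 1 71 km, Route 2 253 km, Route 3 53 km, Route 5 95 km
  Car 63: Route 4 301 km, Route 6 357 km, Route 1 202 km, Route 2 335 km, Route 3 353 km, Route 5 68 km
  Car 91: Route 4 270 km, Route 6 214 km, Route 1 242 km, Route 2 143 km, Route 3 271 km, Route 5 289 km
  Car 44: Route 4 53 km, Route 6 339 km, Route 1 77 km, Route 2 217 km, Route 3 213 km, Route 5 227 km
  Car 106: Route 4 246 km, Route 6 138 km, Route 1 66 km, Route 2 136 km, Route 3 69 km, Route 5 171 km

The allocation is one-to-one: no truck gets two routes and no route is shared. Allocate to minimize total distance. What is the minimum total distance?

Treat this as an assignment problem: match each truck to one route.
Optimal: Car 58→Route 6 (70 km), Car 85→Route 3 (53 km), Car 63→Route 5 (68 km), Car 91→Route 2 (143 km), Car 44→Route 4 (53 km), Car 106→Route 1 (66 km) — total 70+53+68+143+53+66 = 453 km.
Row-greedy (each truck in turn takes its cheapest remaining route) gives 522 km, worse by 69.
Next-best assignment: Car 58→Route 6, Car 85→Route 1, Car 63→Route 5, Car 91→Route 2, Car 44→Route 4, Car 106→Route 3 = 474 km.
Swapping Car 106↔Car 91 (Car 106→Route 2 136 km, Car 91→Route 1 242 km) adds 169.

Minimum total: 453 km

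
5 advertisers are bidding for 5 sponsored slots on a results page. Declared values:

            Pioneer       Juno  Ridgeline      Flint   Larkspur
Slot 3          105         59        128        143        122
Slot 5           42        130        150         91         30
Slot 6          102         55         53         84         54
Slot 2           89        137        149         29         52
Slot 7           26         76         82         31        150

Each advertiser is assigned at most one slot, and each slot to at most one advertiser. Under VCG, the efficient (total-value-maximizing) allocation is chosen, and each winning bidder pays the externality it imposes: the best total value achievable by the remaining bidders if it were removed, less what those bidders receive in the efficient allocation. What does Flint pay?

Efficient allocation: Pioneer→Slot 6 ($102), Juno→Slot 2 ($137), Ridgeline→Slot 5 ($150), Flint→Slot 3 ($143), Larkspur→Slot 7 ($150); total welfare W = $682.
Flint receives Slot 3 at value $143, so the others get W − 143 = $539.
Without Flint: best allocation of the remaining 4 bidders over all 5 slots is Pioneer→Slot 3 ($105), Juno→Slot 2 ($137), Ridgeline→Slot 5 ($150), Larkspur→Slot 7 ($150), total $542.
VCG payment = (others' best without Flint) − (others' welfare with Flint) = 542 − 539 = $3.

Flint pays $3.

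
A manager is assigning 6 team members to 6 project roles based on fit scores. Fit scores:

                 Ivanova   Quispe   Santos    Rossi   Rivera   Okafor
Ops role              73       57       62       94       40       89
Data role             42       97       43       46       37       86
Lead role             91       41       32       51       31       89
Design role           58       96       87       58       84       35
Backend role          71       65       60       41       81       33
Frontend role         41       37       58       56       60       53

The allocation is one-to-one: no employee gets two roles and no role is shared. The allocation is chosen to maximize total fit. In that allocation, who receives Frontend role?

Treat this as an assignment problem: match each employee to one role.
Optimal: Ivanova→Lead role (91 pts), Quispe→Design role (96 pts), Santos→Frontend role (58 pts), Rossi→Ops role (94 pts), Rivera→Backend role (81 pts), Okafor→Data role (86 pts) — total 91+96+58+94+81+86 = 506 pts.
Max-entry greedy (repeatedly take the single best remaining cell) gives 503 pts, worse by 3.
Next-best assignment: Ivanova→Lead role, Quispe→Data role, Santos→Design role, Rossi→Ops role, Rivera→Backend role, Okafor→Frontend role = 503 pts.
No other one-to-one assignment exceeds 506 pts.
Santos's own top role is Design role (87 pts), but forcing Santos→Design role and reassigning the rest optimally gives only 503 pts — worse by 3.

Santos receives Frontend role.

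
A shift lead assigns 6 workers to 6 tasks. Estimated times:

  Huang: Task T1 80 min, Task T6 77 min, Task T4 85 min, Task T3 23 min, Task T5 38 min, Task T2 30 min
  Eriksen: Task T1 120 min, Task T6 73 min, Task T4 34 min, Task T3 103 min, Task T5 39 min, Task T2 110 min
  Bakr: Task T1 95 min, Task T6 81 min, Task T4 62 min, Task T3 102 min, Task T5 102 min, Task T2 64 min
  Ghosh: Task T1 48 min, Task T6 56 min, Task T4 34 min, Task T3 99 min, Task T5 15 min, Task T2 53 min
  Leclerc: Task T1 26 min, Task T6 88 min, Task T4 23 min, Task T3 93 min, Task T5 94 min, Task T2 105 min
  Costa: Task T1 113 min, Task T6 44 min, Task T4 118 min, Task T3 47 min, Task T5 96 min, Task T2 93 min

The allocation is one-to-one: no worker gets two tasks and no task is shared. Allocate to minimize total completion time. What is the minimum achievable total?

Min total: 206 min

Optimal: Huang→Task T3 (23 min), Eriksen→Task T4 (34 min), Bakr→Task T2 (64 min), Ghosh→Task T5 (15 min), Leclerc→Task T1 (26 min), Costa→Task T6 (44 min) — total 23+34+64+15+26+44 = 206 min.
Min-entry greedy (repeatedly take the single cheapest remaining cell) gives 289 min, worse by 83.
Next-best assignment: Huang→Task T3, Eriksen→Task T5, Bakr→Task T2, Ghosh→Task T4, Leclerc→Task T1, Costa→Task T6 = 230 min.
Checked against all permutations: 206 min is optimal.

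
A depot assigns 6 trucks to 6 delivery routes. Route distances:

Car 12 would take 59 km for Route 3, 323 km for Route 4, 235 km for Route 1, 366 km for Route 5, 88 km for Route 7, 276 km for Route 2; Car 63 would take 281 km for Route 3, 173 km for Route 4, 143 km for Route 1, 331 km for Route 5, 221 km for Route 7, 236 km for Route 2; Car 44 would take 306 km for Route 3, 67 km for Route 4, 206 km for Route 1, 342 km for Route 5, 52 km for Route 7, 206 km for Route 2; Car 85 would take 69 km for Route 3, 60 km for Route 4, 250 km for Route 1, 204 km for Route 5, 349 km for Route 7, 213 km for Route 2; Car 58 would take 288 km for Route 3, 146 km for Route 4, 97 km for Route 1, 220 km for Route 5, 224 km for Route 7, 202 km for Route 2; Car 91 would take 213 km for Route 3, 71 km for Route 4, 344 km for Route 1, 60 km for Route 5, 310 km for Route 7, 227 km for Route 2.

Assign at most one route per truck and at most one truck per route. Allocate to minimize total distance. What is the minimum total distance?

Minimum total: 564 km

Optimal: Car 12→Route 3 (59 km), Car 63→Route 2 (236 km), Car 44→Route 7 (52 km), Car 85→Route 4 (60 km), Car 58→Route 1 (97 km), Car 91→Route 5 (60 km) — total 59+236+52+60+97+60 = 564 km.
Row-greedy (each truck in turn takes its cheapest remaining route) gives 576 km, worse by 12.
Every other assignment is strictly worse.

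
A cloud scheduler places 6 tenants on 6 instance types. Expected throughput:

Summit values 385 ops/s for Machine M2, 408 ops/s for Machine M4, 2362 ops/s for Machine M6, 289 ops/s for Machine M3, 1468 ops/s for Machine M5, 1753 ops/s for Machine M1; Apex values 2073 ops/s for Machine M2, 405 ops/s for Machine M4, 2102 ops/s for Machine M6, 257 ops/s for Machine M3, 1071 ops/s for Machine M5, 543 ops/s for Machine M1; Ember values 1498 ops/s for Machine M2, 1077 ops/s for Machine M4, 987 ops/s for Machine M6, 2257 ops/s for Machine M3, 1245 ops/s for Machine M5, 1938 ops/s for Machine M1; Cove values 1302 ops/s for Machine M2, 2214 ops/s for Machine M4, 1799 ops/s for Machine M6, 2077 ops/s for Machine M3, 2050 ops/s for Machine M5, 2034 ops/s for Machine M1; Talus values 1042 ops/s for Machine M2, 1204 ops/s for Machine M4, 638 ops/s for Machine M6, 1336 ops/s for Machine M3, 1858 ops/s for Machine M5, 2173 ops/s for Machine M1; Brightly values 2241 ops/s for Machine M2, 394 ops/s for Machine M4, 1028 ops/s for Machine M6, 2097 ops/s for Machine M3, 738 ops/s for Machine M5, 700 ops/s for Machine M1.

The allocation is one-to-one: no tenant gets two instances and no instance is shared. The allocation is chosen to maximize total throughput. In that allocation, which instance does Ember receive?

Ember receives Machine M1.

This is the linear assignment problem.
Optimal: Summit→Machine M6 (2362 ops/s), Apex→Machine M2 (2073 ops/s), Ember→Machine M1 (1938 ops/s), Cove→Machine M4 (2214 ops/s), Talus→Machine M5 (1858 ops/s), Brightly→Machine M3 (2097 ops/s) — total 2362+2073+1938+2214+1858+2097 = 12542 ops/s.
Column-greedy (each instance in turn goes to its best remaining tenant) gives 11475 ops/s, worse by 1067.
Next-best assignment: Summit→Machine M5, Apex→Machine M6, Ember→Machine M3, Cove→Machine M4, Talus→Machine M1, Brightly→Machine M2 = 12455 ops/s.
Ember's own top instance is Machine M3 (2257 ops/s), but forcing Ember→Machine M3 and reassigning the rest optimally gives only 12455 ops/s — worse by 87.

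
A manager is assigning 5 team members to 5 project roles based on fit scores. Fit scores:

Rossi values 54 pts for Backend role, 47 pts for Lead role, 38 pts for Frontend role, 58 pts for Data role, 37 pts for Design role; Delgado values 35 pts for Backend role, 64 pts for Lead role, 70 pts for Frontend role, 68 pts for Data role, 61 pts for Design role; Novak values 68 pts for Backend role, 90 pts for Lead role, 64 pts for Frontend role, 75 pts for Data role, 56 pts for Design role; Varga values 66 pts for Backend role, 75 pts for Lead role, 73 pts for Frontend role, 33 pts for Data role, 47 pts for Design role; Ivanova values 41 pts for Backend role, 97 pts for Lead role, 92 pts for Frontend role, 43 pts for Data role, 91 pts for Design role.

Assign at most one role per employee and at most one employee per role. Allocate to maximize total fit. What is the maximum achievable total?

Max total: 376 pts

Optimal: Rossi→Backend role (54 pts), Delgado→Data role (68 pts), Novak→Lead role (90 pts), Varga→Frontend role (73 pts), Ivanova→Design role (91 pts) — total 54+68+90+73+91 = 376 pts.
Column-greedy (each role in turn goes to its best remaining employee) gives 343 pts, worse by 33.
Next-best assignment: Rossi→Data role, Delgado→Frontend role, Novak→Lead role, Varga→Backend role, Ivanova→Design role = 375 pts.
Every other assignment is strictly worse.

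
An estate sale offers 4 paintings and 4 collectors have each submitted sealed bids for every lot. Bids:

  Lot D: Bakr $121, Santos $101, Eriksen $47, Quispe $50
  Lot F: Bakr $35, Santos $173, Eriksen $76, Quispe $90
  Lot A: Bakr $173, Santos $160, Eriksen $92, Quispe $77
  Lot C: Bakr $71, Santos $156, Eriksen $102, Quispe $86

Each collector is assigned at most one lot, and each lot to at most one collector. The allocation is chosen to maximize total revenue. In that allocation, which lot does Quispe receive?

Optimal: Bakr→Lot A ($173), Santos→Lot F ($173), Eriksen→Lot C ($102), Quispe→Lot D ($50) — total 173+173+102+50 = $498.
Next-best assignment: Bakr→Lot A, Santos→Lot F, Eriksen→Lot D, Quispe→Lot C = $479.
Every other assignment is strictly worse.
Quispe's own top lot is Lot F ($90), but forcing Quispe→Lot F and reassigning the rest optimally gives only $473 — worse by 25.

Quispe receives Lot D.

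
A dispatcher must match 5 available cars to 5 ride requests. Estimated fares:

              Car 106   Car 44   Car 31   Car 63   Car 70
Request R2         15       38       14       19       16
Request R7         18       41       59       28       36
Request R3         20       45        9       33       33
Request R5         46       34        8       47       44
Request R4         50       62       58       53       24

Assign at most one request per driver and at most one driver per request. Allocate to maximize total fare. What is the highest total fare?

Maximum total: $229

This is a one-to-one assignment (maximum-weight bipartite matching).
Optimal: Car 106→Request R5 ($46), Car 44→Request R2 ($38), Car 31→Request R7 ($59), Car 63→Request R4 ($53), Car 70→Request R3 ($33) — total 46+38+59+53+33 = $229.
Row-greedy (each driver in turn takes its best remaining request) gives $217, worse by 12.
Swapping Car 63↔Car 106 (Car 63→Request R5 $47, Car 106→Request R4 $50) loses 2.
Every other assignment is strictly worse.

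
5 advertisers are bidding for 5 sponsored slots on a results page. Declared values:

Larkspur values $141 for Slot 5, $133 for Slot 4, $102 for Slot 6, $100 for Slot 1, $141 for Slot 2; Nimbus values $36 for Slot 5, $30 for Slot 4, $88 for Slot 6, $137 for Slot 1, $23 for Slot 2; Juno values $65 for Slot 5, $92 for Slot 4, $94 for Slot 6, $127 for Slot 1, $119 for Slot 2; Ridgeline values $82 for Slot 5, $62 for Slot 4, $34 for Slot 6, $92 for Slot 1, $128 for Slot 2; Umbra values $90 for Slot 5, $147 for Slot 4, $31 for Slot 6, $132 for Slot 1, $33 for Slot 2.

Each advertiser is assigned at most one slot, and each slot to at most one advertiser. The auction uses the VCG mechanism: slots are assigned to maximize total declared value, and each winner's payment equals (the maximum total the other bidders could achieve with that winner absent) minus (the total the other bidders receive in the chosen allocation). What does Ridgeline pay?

Efficient allocation: Larkspur→Slot 5 ($141), Nimbus→Slot 1 ($137), Juno→Slot 6 ($94), Ridgeline→Slot 2 ($128), Umbra→Slot 4 ($147); total welfare W = $647.
Ridgeline receives Slot 2 at value $128, so the others get W − 128 = $519.
Without Ridgeline: best allocation of the remaining 4 bidders over all 5 slots is Larkspur→Slot 5 ($141), Nimbus→Slot 1 ($137), Juno→Slot 2 ($119), Umbra→Slot 4 ($147), total $544.
VCG payment = (others' best without Ridgeline) − (others' welfare with Ridgeline) = 544 − 519 = $25.

Ridgeline pays $25.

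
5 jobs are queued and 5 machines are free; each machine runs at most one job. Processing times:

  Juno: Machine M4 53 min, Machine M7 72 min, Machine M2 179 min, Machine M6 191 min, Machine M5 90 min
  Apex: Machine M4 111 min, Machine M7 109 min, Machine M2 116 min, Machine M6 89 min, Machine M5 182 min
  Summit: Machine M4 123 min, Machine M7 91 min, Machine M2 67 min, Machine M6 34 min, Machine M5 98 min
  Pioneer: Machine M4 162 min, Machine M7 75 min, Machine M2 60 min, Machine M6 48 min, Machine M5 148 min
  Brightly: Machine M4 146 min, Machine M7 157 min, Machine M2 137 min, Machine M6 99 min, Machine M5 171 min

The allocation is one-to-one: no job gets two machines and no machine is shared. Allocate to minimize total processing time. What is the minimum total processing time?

Treat this as an assignment problem: match each job to one machine.
Optimal: Juno→Machine M4 (53 min), Apex→Machine M7 (109 min), Summit→Machine M5 (98 min), Pioneer→Machine M2 (60 min), Brightly→Machine M6 (99 min) — total 53+109+98+60+99 = 419 min.
Column-greedy (each machine in turn goes to its cheapest remaining job) gives 455 min, worse by 36.
Every other assignment is strictly worse.

Minimum total: 419 min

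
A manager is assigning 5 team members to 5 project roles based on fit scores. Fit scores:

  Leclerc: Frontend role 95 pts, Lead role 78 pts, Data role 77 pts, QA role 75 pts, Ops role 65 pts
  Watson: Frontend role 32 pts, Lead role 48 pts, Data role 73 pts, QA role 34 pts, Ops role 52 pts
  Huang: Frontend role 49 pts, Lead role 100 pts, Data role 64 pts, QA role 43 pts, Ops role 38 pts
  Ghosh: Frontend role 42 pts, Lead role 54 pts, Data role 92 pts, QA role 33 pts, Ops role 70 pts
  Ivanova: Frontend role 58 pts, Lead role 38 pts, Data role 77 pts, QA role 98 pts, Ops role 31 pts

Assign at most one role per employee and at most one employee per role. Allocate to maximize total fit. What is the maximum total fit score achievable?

Optimal: Leclerc→Frontend role (95 pts), Watson→Ops role (52 pts), Huang→Lead role (100 pts), Ghosh→Data role (92 pts), Ivanova→QA role (98 pts) — total 95+52+100+92+98 = 437 pts.
Swapping Ghosh↔Watson (Ghosh→Ops role 70 pts, Watson→Data role 73 pts) loses 1.

Maximum total: 437 pts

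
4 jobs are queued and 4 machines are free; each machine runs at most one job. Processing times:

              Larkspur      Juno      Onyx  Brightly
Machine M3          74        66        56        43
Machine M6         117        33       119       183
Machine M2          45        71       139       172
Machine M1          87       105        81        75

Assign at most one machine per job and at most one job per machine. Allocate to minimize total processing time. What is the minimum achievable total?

Minimum total: 202 min

Optimal: Larkspur→Machine M2 (45 min), Juno→Machine M6 (33 min), Onyx→Machine M1 (81 min), Brightly→Machine M3 (43 min) — total 45+33+81+43 = 202 min.
Row-greedy (each job in turn takes its cheapest remaining machine) gives 209 min, worse by 7.
Next-best assignment: Larkspur→Machine M2, Juno→Machine M6, Onyx→Machine M3, Brightly→Machine M1 = 209 min.
Checked against all permutations: 202 min is optimal.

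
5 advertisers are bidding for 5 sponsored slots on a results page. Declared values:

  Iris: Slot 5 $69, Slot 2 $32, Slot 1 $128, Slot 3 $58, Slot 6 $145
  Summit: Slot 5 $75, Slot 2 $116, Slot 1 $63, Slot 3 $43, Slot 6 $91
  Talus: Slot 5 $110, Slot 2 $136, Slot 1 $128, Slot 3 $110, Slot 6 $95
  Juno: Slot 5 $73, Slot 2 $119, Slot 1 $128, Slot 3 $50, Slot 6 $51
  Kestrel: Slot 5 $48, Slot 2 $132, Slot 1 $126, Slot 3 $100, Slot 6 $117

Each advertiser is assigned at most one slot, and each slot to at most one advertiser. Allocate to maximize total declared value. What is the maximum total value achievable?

Max total: $599

Optimal: Iris→Slot 6 ($145), Summit→Slot 2 ($116), Talus→Slot 5 ($110), Juno→Slot 1 ($128), Kestrel→Slot 3 ($100) — total 145+116+110+128+100 = $599.
Max-entry greedy (repeatedly take the single best remaining cell) gives $584, worse by 15.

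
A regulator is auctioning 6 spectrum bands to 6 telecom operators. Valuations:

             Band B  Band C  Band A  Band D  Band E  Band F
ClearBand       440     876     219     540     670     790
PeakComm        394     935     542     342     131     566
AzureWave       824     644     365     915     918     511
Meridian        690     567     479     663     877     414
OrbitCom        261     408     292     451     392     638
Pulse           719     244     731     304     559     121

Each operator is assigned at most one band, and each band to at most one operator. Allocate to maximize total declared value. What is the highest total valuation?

Optimal: ClearBand→Band F ($790M), PeakComm→Band C ($935M), AzureWave→Band B ($824M), Meridian→Band E ($877M), OrbitCom→Band D ($451M), Pulse→Band A ($731M) — total 790+935+824+877+451+731 = $4608M.
Row-greedy (each operator in turn takes its best remaining band) gives $4232M, worse by 376.
Next-best assignment: ClearBand→Band E, PeakComm→Band C, AzureWave→Band D, Meridian→Band B, OrbitCom→Band F, Pulse→Band A = $4579M.
Swapping PeakComm↔AzureWave (PeakComm→Band B $394M, AzureWave→Band C $644M) loses 721.
Checked against all permutations: $4608M is optimal.

Max total: $4608M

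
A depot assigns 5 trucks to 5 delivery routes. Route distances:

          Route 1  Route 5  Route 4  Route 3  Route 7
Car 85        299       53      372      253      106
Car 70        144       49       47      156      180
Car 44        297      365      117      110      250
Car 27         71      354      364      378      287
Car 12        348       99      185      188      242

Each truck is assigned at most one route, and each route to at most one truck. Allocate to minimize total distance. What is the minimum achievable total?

Minimum total: 433 km

This is a one-to-one assignment (minimum-cost bipartite matching).
Optimal: Car 85→Route 7 (106 km), Car 70→Route 4 (47 km), Car 44→Route 3 (110 km), Car 27→Route 1 (71 km), Car 12→Route 5 (99 km) — total 106+47+110+71+99 = 433 km.
Column-greedy (each route in turn goes to its cheapest remaining truck) gives 531 km, worse by 98.
Next-best assignment: Car 85→Route 7, Car 70→Route 5, Car 44→Route 3, Car 27→Route 1, Car 12→Route 4 = 521 km.
Swapping Car 27↔Car 12 (Car 27→Route 5 354 km, Car 12→Route 1 348 km) adds 532.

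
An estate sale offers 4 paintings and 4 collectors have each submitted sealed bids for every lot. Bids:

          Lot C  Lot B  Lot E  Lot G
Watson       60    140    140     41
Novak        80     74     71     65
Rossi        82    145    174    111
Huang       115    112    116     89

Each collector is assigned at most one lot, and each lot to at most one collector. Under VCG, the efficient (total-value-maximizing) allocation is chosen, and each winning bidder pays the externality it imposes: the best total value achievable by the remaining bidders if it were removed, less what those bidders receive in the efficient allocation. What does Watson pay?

Efficient allocation: Watson→Lot B ($140), Novak→Lot G ($65), Rossi→Lot E ($174), Huang→Lot C ($115); total welfare W = $494.
Watson receives Lot B at value $140, so the others get W − 140 = $354.
Without Watson: best allocation of the remaining 3 bidders over all 4 lots is Novak→Lot C ($80), Rossi→Lot E ($174), Huang→Lot B ($112), total $366.
VCG payment = (others' best without Watson) − (others' welfare with Watson) = 366 − 354 = $12.

Watson pays $12.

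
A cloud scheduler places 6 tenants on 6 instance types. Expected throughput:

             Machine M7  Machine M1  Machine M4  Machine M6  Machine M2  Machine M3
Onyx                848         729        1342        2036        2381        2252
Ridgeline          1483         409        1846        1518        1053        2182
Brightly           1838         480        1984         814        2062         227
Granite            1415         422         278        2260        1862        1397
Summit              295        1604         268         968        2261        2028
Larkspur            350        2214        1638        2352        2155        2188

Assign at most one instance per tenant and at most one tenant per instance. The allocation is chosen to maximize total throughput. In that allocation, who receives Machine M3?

This is a one-to-one assignment (maximum-weight bipartite matching).
Optimal: Onyx→Machine M3 (2252 ops/s), Ridgeline→Machine M4 (1846 ops/s), Brightly→Machine M7 (1838 ops/s), Granite→Machine M6 (2260 ops/s), Summit→Machine M2 (2261 ops/s), Larkspur→Machine M1 (2214 ops/s) — total 2252+1846+1838+2260+2261+2214 = 12671 ops/s.
Column-greedy (each instance in turn goes to its best remaining tenant) gives 12567 ops/s, worse by 104.
Next-best assignment: Onyx→Machine M2, Ridgeline→Machine M4, Brightly→Machine M7, Granite→Machine M6, Summit→Machine M3, Larkspur→Machine M1 = 12567 ops/s.
Onyx's own top instance is Machine M2 (2381 ops/s), but forcing Onyx→Machine M2 and reassigning the rest optimally gives only 12567 ops/s — worse by 104.

Onyx receives Machine M3.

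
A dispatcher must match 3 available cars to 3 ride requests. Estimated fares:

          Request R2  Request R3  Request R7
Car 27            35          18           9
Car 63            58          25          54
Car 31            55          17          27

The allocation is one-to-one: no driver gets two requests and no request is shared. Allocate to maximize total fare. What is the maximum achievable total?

Optimal: Car 27→Request R3 ($18), Car 63→Request R7 ($54), Car 31→Request R2 ($55) — total 18+54+55 = $127.
Row-greedy (each driver in turn takes its best remaining request) gives $106, worse by 21.
Every other assignment is strictly worse.

Max total: $127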